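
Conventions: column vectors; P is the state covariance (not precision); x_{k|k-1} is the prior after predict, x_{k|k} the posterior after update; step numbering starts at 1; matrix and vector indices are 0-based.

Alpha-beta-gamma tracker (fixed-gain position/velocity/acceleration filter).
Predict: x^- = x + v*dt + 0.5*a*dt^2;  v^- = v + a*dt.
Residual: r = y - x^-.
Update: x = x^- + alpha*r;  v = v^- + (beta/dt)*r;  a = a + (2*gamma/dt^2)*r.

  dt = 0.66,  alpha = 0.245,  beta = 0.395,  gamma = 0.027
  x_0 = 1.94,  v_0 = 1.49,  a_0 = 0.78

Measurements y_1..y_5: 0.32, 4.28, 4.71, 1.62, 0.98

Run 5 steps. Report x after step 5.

step 1: x_pred=3.0933  r=-2.7733  x^+=2.4138  v^+=0.3450  a^+=0.4362
step 2: x_pred=2.7366  r=1.5434  x^+=3.1147  v^+=1.5567  a^+=0.6275
step 3: x_pred=4.2788  r=0.4312  x^+=4.3844  v^+=2.2289  a^+=0.6810
step 4: x_pred=6.0038  r=-4.3838  x^+=4.9298  v^+=0.0547  a^+=0.1375
step 5: x_pred=4.9959  r=-4.0159  x^+=4.0120  v^+=-2.2579  a^+=-0.3603

x_post = 4.0120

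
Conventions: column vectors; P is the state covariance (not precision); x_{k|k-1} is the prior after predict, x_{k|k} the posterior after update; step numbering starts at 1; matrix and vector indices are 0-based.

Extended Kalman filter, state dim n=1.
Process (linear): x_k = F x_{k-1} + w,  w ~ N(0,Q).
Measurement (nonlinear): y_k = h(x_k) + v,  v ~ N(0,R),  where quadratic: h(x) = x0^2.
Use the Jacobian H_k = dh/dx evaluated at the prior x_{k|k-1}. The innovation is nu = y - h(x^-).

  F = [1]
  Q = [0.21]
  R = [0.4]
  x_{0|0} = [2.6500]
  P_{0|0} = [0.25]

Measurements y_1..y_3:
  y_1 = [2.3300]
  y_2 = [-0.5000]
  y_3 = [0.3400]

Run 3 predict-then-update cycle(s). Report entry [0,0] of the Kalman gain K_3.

K[0,0] = 0.3677

step 1: x^-=[2.6500]  P^-=[0.4600]  H_jac=[5.3000]  S=[13.3214]  K=[0.1830]  nu=[-4.6925]  x^+=[1.7912]  P^+=[0.0138]
step 2: x^-=[1.7912]  P^-=[0.2238]  H_jac=[3.5824]  S=[3.2723]  K=[0.2450]  nu=[-3.7084]  x^+=[0.8826]  P^+=[0.0274]
step 3: x^-=[0.8826]  P^-=[0.2374]  H_jac=[1.7651]  S=[1.1395]  K=[0.3677]  nu=[-0.4389]  x^+=[0.7212]  P^+=[0.0833]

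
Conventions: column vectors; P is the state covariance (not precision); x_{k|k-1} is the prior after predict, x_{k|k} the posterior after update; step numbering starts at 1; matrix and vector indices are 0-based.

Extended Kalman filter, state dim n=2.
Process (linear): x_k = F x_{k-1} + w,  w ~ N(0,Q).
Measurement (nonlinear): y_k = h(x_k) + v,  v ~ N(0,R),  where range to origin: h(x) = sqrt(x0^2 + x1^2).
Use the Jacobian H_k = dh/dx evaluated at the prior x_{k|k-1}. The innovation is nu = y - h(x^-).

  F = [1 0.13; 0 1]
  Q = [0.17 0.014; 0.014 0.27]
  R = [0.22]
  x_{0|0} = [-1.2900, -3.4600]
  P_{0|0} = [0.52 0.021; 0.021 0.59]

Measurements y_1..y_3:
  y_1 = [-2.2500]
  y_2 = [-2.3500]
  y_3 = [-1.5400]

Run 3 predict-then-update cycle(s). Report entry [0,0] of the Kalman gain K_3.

step 1: x^-=[-1.7398, -3.4600]  P^-=[0.7054 0.1117; 0.1117 0.8600]  H_jac=[-0.4492 -0.8934]  S=[1.1385]  K=[-0.3660; -0.7190]  nu=[-6.1228]  x^+=[0.5013, 0.9420]  P^+=[0.5529 -0.1879; -0.1879 0.2715]
step 2: x^-=[0.6237, 0.9420]  P^-=[0.6786 -0.1386; -0.1386 0.5415]  H_jac=[0.5521 0.8338]  S=[0.6757]  K=[0.3834; 0.5550]  nu=[-3.4798]  x^+=[-0.7105, -0.9892]  P^+=[0.5793 -0.2824; -0.2824 0.3334]
step 3: x^-=[-0.8391, -0.9892]  P^-=[0.6815 -0.2250; -0.2250 0.6034]  H_jac=[-0.6469 -0.7626]  S=[0.6341]  K=[-0.4247; -0.4961]  nu=[-2.8372]  x^+=[0.3657, 0.4183]  P^+=[0.5672 -0.3586; -0.3586 0.4473]

K[0,0] = -0.4247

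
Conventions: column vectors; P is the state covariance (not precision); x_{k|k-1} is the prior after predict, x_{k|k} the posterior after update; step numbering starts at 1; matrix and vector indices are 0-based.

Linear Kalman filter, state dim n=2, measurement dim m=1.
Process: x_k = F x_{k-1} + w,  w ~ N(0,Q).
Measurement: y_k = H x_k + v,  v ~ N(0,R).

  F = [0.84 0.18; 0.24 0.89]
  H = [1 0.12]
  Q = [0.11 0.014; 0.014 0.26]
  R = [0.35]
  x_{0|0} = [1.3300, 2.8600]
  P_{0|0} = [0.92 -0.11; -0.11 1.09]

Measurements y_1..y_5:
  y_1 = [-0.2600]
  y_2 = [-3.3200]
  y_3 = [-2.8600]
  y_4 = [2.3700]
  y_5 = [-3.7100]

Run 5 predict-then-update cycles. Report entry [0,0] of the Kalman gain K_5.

K[0,0] = 0.4232

step 1: x^-=[1.6320, 2.8646]  P^-=[0.7612 0.2871; 0.2871 1.1294]  S=[1.1964]  K=[0.6651; 0.3533]  nu=[-2.2358]  x^+=[0.1451, 2.0748]  P^+=[0.2320 0.0060; 0.0060 0.9801]
step 2: x^-=[0.4953, 1.8814]  P^-=[0.3073 0.2226; 0.2226 1.0523]  S=[0.7259]  K=[0.4602; 0.4806]  nu=[-4.0411]  x^+=[-1.3642, -0.0606]  P^+=[0.1536 0.0620; 0.0620 0.8846]
step 3: x^-=[-1.1568, -0.3814]  P^-=[0.2658 0.2357; 0.2357 0.9961]  S=[0.6867]  K=[0.4283; 0.5173]  nu=[-1.6574]  x^+=[-1.8666, -1.2388]  P^+=[0.1399 0.0836; 0.0836 0.8123]
step 4: x^-=[-1.7910, -1.5505]  P^-=[0.2603 0.2384; 0.2384 0.9472]  S=[0.6811]  K=[0.4241; 0.5169]  nu=[4.3470]  x^+=[0.0527, 0.6965]  P^+=[0.1378 0.0891; 0.0891 0.7652]
step 5: x^-=[0.1697, 0.6325]  P^-=[0.2589 0.2348; 0.2348 0.9121]  S=[0.6784]  K=[0.4232; 0.5074]  nu=[-3.9556]  x^+=[-1.5043, -1.3747]  P^+=[0.1374 0.0891; 0.0891 0.7374]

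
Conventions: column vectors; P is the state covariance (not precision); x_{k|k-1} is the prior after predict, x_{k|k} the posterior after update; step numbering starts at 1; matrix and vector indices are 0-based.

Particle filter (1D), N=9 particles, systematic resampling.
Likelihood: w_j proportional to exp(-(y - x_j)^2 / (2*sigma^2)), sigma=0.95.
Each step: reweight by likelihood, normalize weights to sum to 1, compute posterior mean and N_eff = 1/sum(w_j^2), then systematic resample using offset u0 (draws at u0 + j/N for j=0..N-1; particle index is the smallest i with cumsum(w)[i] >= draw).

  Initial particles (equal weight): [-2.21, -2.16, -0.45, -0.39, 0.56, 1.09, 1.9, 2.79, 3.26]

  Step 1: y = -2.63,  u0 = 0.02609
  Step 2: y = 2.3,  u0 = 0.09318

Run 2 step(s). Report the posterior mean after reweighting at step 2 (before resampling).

step 1: w=[0.4700, 0.4585, 0.0372, 0.0322, 0.0018, 0.0002, 0.0000, 0.0000, 0.0000]  mean=-2.0571  Neff=2.3065  idx=[0, 0, 0, 0, 1, 1, 1, 1, 1]
step 2: w=[0.0961, 0.0961, 0.0961, 0.0961, 0.1232, 0.1232, 0.1232, 0.1232, 0.1232]  mean=-2.1792  Neff=8.8698  idx=[0, 2, 3, 4, 5, 6, 7, 7, 8]

post_mean = -2.1792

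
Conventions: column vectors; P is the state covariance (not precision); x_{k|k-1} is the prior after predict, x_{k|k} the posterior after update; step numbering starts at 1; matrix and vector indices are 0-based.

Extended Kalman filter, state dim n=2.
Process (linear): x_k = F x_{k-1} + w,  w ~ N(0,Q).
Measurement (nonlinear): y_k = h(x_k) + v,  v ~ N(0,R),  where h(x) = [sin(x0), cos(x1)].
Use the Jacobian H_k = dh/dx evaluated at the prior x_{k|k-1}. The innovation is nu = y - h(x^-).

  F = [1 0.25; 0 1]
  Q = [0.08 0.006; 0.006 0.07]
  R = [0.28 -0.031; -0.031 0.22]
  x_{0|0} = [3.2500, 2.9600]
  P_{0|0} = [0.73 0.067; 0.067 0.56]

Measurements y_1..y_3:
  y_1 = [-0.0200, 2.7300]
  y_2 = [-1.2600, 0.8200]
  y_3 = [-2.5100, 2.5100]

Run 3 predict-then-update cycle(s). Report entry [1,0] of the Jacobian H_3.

step 1: x^-=[3.9900, 2.9600]  P^-=[0.8785 0.2130; 0.2130 0.6300]  H_jac=[-0.6612 0.0000; 0.0000 -0.1806]  S=[0.6640 -0.0056; -0.0056 0.2405]  K=[-0.8762 -0.1802; -0.2161 -0.4780]  nu=[0.7302, 3.7136]  x^+=[2.6810, 1.0272]  P^+=[0.3626 0.0691; 0.0691 0.5452]
step 2: x^-=[2.9378, 1.0272]  P^-=[0.5112 0.2114; 0.2114 0.6152]  H_jac=[-0.9793 0.0000; 0.0000 -0.8558]  S=[0.7703 0.1462; 0.1462 0.6706]  K=[-0.6246 -0.1336; -0.1249 -0.7579]  nu=[-1.4624, 0.3028]  x^+=[3.8107, 0.9804]  P^+=[0.1744 0.0117; 0.0117 0.1903]
step 3: x^-=[4.0558, 0.9804]  P^-=[0.2721 0.0653; 0.0653 0.2603]  H_jac=[-0.6104 0.0000; 0.0000 -0.8307]  S=[0.3814 0.0021; 0.0021 0.3996]  K=[-0.4348 -0.1334; -0.1015 -0.5405]  nu=[-1.7179, 1.9533]  x^+=[4.5421, 0.0990]  P^+=[0.1927 0.0191; 0.0191 0.1394]

H_jac[1,0] = 0.0000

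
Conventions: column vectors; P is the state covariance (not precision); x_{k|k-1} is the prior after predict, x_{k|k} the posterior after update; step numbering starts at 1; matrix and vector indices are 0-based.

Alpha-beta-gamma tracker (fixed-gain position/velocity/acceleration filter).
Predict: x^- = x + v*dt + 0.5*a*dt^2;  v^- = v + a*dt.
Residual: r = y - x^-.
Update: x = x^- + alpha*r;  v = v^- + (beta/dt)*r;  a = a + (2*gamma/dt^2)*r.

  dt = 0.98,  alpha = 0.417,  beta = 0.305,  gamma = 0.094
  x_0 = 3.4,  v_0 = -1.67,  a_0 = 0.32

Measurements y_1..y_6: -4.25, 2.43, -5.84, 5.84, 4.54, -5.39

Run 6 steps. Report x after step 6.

x_post = 2.8548

step 1: x_pred=1.9171  r=-6.1671  x^+=-0.6546  v^+=-3.2757  a^+=-0.8872
step 2: x_pred=-4.2909  r=6.7209  x^+=-1.4883  v^+=-2.0535  a^+=0.4284
step 3: x_pred=-3.2950  r=-2.5450  x^+=-4.3563  v^+=-2.4257  a^+=-0.0698
step 4: x_pred=-6.7670  r=12.6070  x^+=-1.5099  v^+=1.4295  a^+=2.3981
step 5: x_pred=1.0426  r=3.4974  x^+=2.5010  v^+=4.8681  a^+=3.0827
step 6: x_pred=8.7520  r=-14.1420  x^+=2.8548  v^+=3.4878  a^+=0.3144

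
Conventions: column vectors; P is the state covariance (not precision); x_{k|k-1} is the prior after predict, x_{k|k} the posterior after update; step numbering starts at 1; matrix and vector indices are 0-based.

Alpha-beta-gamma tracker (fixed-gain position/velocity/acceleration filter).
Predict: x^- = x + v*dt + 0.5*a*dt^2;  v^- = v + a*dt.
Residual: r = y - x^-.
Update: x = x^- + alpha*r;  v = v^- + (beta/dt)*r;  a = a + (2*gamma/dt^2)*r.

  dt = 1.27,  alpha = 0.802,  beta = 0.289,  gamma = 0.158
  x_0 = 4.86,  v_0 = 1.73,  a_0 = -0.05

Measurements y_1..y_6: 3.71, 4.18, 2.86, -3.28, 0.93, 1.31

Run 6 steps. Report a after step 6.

a_post = 1.3944

step 1: x_pred=7.0168  r=-3.3068  x^+=4.3647  v^+=0.9140  a^+=-0.6979
step 2: x_pred=4.9627  r=-0.7827  x^+=4.3350  v^+=-0.1504  a^+=-0.8512
step 3: x_pred=3.4575  r=-0.5975  x^+=2.9783  v^+=-1.3674  a^+=-0.9683
step 4: x_pred=0.4608  r=-3.7408  x^+=-2.5393  v^+=-3.4484  a^+=-1.7012
step 5: x_pred=-8.2907  r=9.2207  x^+=-0.8957  v^+=-3.5106  a^+=0.1053
step 6: x_pred=-5.2693  r=6.5793  x^+=0.0073  v^+=-1.8797  a^+=1.3944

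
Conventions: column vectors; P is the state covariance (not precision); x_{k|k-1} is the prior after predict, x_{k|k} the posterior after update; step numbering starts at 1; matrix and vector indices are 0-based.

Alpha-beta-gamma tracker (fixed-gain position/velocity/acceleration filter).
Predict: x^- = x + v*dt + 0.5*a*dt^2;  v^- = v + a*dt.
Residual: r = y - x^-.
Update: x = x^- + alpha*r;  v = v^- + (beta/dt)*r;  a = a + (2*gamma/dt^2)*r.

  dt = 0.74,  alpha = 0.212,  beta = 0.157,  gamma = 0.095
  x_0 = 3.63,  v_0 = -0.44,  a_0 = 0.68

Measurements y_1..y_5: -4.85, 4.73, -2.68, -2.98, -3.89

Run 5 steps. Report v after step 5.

v_post = -3.6958

step 1: x_pred=3.4906  r=-8.3406  x^+=1.7224  v^+=-1.7064  a^+=-2.2139
step 2: x_pred=-0.1465  r=4.8765  x^+=0.8873  v^+=-2.3100  a^+=-0.5219
step 3: x_pred=-0.9650  r=-1.7150  x^+=-1.3286  v^+=-3.0601  a^+=-1.1170
step 4: x_pred=-3.8989  r=0.9189  x^+=-3.7041  v^+=-3.6917  a^+=-0.7981
step 5: x_pred=-6.6545  r=2.7645  x^+=-6.0684  v^+=-3.6958  a^+=0.1611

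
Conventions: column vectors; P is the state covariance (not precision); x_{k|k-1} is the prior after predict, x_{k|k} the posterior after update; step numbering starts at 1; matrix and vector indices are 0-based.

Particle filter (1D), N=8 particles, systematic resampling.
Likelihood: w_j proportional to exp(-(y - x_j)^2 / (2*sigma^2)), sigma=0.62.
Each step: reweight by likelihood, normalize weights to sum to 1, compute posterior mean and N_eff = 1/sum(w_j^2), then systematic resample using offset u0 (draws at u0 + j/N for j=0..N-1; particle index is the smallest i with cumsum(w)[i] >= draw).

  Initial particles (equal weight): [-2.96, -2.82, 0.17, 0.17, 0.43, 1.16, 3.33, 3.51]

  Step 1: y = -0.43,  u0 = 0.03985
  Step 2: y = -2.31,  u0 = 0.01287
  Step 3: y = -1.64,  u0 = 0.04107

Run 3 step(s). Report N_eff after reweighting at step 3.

step 1: w=[0.0001, 0.0004, 0.3744, 0.3744, 0.2285, 0.0223, 0.0000, 0.0000]  mean=0.2500  Neff=3.0031  idx=[2, 2, 2, 3, 3, 3, 4, 4]
step 2: w=[0.1577, 0.1577, 0.1577, 0.1577, 0.1577, 0.1577, 0.0270, 0.0270]  mean=0.1840  Neff=6.6392  idx=[0, 0, 1, 2, 3, 4, 4, 5]
step 3: w=[0.1250, 0.1250, 0.1250, 0.1250, 0.1250, 0.1250, 0.1250, 0.1250]  mean=0.1700  Neff=8.0000  idx=[0, 1, 2, 3, 4, 5, 6, 7]

N_eff = 8.0000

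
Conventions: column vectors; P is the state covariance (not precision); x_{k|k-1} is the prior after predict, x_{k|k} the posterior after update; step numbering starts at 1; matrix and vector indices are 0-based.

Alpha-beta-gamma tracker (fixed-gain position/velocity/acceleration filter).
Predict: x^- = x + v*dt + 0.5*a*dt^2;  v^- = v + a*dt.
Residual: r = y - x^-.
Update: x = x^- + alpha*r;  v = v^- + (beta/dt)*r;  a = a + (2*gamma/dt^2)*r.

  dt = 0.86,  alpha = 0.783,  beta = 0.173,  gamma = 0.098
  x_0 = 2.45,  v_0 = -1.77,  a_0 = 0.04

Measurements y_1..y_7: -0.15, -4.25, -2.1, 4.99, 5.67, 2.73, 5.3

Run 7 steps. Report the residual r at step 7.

step 1: x_pred=0.9426  r=-1.0926  x^+=0.0871  v^+=-1.9554  a^+=-0.2495
step 2: x_pred=-1.6868  r=-2.5632  x^+=-3.6938  v^+=-2.6856  a^+=-0.9288
step 3: x_pred=-6.3469  r=4.2469  x^+=-3.0216  v^+=-2.6301  a^+=0.1967
step 4: x_pred=-5.2107  r=10.2007  x^+=2.7764  v^+=-0.4089  a^+=2.8999
step 5: x_pred=3.4971  r=2.1729  x^+=5.1985  v^+=2.5221  a^+=3.4757
step 6: x_pred=8.6528  r=-5.9228  x^+=4.0153  v^+=4.3198  a^+=1.9062
step 7: x_pred=8.4352  r=-3.1352  x^+=5.9803  v^+=5.3284  a^+=1.0753

resid = -3.1352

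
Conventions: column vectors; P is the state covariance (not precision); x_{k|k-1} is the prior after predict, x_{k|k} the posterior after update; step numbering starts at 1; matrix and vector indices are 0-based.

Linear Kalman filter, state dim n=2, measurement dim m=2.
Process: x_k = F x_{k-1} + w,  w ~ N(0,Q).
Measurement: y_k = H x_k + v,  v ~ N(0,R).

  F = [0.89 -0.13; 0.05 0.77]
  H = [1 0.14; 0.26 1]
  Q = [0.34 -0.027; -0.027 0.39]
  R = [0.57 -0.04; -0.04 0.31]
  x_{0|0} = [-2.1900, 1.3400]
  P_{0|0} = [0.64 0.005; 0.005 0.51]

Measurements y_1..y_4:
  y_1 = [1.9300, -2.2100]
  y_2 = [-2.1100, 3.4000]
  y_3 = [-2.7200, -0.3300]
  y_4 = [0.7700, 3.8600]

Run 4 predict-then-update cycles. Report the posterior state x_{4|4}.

x_post = [-0.4849, 2.6129]

step 1: x^-=[-2.1233, 0.9223]  P^-=[0.8544 -0.0462; -0.0462 0.6944]  S=[1.4251 0.2315; 0.2315 1.0381]  K=[0.5888 0.0382; -0.0736 0.6737]  nu=[3.9242, -2.5802]  x^+=[0.0887, -1.1050]  P^+=[0.3484 -0.1023; -0.1023 0.2384]
step 2: x^-=[0.2226, -0.8464]  P^-=[0.6437 -0.1048; -0.1048 0.5243]  S=[1.1946 0.0922; 0.0922 0.8234]  K=[0.5252 0.0172; -0.0735 0.6120]  nu=[-2.2141, 4.1886]  x^+=[-0.8682, 1.8795]  P^+=[0.3122 -0.0969; -0.0969 0.2178]
step 3: x^-=[-1.0171, 1.4038]  P^-=[0.6134 -0.1007; -0.1007 0.5125]  S=[1.1653 0.0869; 0.0869 0.8116]  K=[0.5130 0.0175; -0.0701 0.6067]  nu=[-1.8995, -1.4694]  x^+=[-2.0173, 0.6454]  P^+=[0.3049 -0.0944; -0.0944 0.2154]
step 4: x^-=[-1.8793, 0.3961]  P^-=[0.6070 -0.0990; -0.0990 0.5112]  S=[1.1593 0.0867; 0.0867 0.8107]  K=[0.5103 0.0179; -0.0691 0.6062]  nu=[2.5938, 3.9525]  x^+=[-0.4849, 2.6129]  P^+=[0.3033 -0.0937; -0.0937 0.2150]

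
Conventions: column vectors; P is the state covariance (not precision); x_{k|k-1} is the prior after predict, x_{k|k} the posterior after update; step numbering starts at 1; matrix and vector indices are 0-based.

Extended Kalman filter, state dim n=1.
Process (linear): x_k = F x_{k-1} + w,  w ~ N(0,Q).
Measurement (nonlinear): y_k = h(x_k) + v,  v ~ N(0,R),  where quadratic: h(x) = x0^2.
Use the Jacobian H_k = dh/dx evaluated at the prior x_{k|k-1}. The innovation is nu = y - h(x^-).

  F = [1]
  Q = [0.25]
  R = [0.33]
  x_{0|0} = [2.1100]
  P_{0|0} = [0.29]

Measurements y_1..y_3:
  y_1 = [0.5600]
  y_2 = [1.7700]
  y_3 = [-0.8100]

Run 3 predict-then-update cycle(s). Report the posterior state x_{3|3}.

step 1: x^-=[2.1100]  P^-=[0.5400]  H_jac=[4.2200]  S=[9.9465]  K=[0.2291]  nu=[-3.8921]  x^+=[1.2183]  P^+=[0.0179]
step 2: x^-=[1.2183]  P^-=[0.2679]  H_jac=[2.4366]  S=[1.9206]  K=[0.3399]  nu=[0.2857]  x^+=[1.3154]  P^+=[0.0460]
step 3: x^-=[1.3154]  P^-=[0.2960]  H_jac=[2.6308]  S=[2.3789]  K=[0.3274]  nu=[-2.5403]  x^+=[0.4838]  P^+=[0.0411]

x_post = [0.4838]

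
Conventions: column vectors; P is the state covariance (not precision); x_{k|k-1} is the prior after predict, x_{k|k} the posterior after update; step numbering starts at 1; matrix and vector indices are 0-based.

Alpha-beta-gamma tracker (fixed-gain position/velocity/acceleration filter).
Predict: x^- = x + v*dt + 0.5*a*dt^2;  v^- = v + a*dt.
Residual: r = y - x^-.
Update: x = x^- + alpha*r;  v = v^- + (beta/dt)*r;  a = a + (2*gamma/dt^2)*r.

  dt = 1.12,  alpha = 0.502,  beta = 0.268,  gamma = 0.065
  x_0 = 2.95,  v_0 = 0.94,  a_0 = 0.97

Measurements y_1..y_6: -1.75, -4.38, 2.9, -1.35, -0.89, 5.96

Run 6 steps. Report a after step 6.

a_post = 0.6698

step 1: x_pred=4.6112  r=-6.3612  x^+=1.4179  v^+=0.5043  a^+=0.3108
step 2: x_pred=2.1775  r=-6.5575  x^+=-1.1143  v^+=-0.7168  a^+=-0.3688
step 3: x_pred=-2.1485  r=5.0485  x^+=0.3858  v^+=0.0781  a^+=0.1544
step 4: x_pred=0.5702  r=-1.9202  x^+=-0.3938  v^+=-0.2085  a^+=-0.0446
step 5: x_pred=-0.6552  r=-0.2348  x^+=-0.7731  v^+=-0.3146  a^+=-0.0690
step 6: x_pred=-1.1687  r=7.1287  x^+=2.4099  v^+=1.3139  a^+=0.6698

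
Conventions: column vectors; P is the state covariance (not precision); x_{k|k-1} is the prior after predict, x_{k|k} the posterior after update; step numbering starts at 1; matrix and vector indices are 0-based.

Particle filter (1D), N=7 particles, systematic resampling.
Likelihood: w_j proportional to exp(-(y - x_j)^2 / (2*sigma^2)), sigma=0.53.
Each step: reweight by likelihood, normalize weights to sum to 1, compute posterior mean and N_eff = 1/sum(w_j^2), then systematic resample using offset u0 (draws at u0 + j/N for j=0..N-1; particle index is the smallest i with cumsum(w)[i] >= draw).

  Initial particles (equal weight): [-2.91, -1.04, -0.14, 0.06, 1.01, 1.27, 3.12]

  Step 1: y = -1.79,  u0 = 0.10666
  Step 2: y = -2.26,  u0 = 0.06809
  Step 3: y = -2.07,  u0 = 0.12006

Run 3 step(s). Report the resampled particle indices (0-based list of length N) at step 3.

step 1: w=[0.2212, 0.7579, 0.0162, 0.0047, 0.0000, 0.0000, 0.0000]  mean=-1.4339  Neff=1.6034  idx=[0, 1, 1, 1, 1, 1, 1]
step 2: w=[0.5264, 0.0789, 0.0789, 0.0789, 0.0789, 0.0789, 0.0789]  mean=-2.0243  Neff=3.1802  idx=[0, 0, 0, 0, 2, 4, 6]
step 3: w=[0.1788, 0.1788, 0.1788, 0.1788, 0.0950, 0.0950, 0.0950]  mean=-2.3772  Neff=6.4561  idx=[0, 1, 2, 3, 3, 5, 6]

resampled_idx = [0, 1, 2, 3, 3, 5, 6]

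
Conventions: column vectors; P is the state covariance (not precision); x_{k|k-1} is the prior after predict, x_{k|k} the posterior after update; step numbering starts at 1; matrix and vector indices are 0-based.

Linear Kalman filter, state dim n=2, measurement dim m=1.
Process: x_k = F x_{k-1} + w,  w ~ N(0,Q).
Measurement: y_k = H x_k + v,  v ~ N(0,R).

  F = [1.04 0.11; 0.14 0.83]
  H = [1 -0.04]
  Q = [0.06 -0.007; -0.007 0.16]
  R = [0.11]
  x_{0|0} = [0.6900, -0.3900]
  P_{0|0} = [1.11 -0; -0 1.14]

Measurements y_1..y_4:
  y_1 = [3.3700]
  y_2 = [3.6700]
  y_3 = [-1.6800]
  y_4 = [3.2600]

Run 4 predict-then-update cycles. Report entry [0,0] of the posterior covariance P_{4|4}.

P_post[0,0] = 0.0679

step 1: x^-=[0.6747, -0.2271]  P^-=[1.2744 0.2587; 0.2587 0.9671]  S=[1.3652]  K=[0.9259; 0.1612]  nu=[2.6862]  x^+=[3.1618, 0.2058]  P^+=[0.1040 0.0550; 0.0550 0.9316]
step 2: x^-=[3.3109, 0.6135]  P^-=[0.1964 0.1415; 0.1415 0.8166]  S=[0.2964]  K=[0.6435; 0.3673]  nu=[0.3836]  x^+=[3.5578, 0.7544]  P^+=[0.0736 0.0715; 0.0715 0.7766]
step 3: x^-=[3.7831, 1.1242]  P^-=[0.1654 0.1374; 0.1374 0.7131]  S=[0.2656]  K=[0.6022; 0.4101]  nu=[-5.4181]  x^+=[0.5204, -1.0977]  P^+=[0.0691 0.0718; 0.0718 0.6684]
step 4: x^-=[0.4205, -0.8382]  P^-=[0.1593 0.1272; 0.1272 0.6385]  S=[0.2601]  K=[0.5928; 0.3909]  nu=[2.8060]  x^+=[2.0838, 0.2585]  P^+=[0.0679 0.0669; 0.0669 0.5988]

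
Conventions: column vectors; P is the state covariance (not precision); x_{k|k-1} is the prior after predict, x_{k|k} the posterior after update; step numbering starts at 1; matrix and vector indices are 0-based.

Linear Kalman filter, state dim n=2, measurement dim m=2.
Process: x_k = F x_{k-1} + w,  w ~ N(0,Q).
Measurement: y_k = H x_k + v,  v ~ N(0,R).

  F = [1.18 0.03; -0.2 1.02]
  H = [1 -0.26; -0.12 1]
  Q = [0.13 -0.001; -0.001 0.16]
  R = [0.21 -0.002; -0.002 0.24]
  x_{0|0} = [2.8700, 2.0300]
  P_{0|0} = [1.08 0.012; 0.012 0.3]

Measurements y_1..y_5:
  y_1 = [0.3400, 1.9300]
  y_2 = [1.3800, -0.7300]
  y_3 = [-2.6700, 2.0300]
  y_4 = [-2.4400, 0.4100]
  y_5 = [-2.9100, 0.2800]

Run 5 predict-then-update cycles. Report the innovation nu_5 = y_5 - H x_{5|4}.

innov = [-0.6945, -1.1915]

step 1: x^-=[3.4475, 1.4966]  P^-=[1.6349 -0.2323; -0.2323 0.5104]  S=[2.0002 -0.5705; -0.5705 0.8297]  K=[0.8711 0.0825; 0.0032 0.6509]  nu=[-2.7184, 0.8471]  x^+=[1.1494, 2.0394]  P^+=[0.1935 0.0413; 0.0413 0.1612]
step 2: x^-=[1.4175, 1.8503]  P^-=[0.4025 0.0077; 0.0077 0.3186]  S=[0.6300 -0.1252; -0.1252 0.5625]  K=[0.6501 0.0725; -0.0074 0.5631]  nu=[0.4436, -2.4102]  x^+=[1.5311, 0.4900]  P^+=[0.1451 0.0335; 0.0335 0.1392]
step 3: x^-=[1.8214, 0.1935]  P^-=[0.3345 0.0091; 0.0091 0.2969]  S=[0.5598 -0.1099; -0.1099 0.5395]  K=[0.6062 0.0661; -0.0145 0.5453]  nu=[-4.4411, 2.0550]  x^+=[-0.7352, 1.3786]  P^+=[0.1352 0.0309; 0.0309 0.1346]
step 4: x^-=[-0.8262, 1.5532]  P^-=[0.3206 0.0082; 0.0082 0.2929]  S=[0.5461 -0.1082; -0.1082 0.5355]  K=[0.5957 0.0638; -0.0172 0.5416]  nu=[-1.2100, -1.2424]  x^+=[-1.6263, 0.9012]  P^+=[0.1328 0.0301; 0.0301 0.1336]
step 5: x^-=[-1.8920, 1.2444]  P^-=[0.3171 0.0077; 0.0077 0.2921]  S=[0.5429 -0.1080; -0.1080 0.5348]  K=[0.5931 0.0631; -0.0180 0.5408]  nu=[-0.6945, -1.1915]  x^+=[-2.3790, 0.6126]  P^+=[0.1322 0.0298; 0.0298 0.1334]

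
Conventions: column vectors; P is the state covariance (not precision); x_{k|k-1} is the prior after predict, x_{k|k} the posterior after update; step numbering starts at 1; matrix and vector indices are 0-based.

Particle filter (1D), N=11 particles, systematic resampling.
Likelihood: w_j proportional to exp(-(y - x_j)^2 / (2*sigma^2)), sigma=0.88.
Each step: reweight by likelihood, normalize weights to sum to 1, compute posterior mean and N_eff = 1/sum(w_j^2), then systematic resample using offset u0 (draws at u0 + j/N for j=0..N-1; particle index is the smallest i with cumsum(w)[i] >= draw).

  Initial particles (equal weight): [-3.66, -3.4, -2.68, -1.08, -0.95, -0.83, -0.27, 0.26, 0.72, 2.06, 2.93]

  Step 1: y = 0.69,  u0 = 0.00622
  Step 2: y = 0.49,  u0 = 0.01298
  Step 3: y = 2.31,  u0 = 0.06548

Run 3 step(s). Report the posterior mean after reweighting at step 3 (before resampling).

post_mean = 0.5804

step 1: w=[0.0000, 0.0000, 0.0002, 0.0400, 0.0532, 0.0680, 0.1667, 0.2682, 0.3020, 0.0899, 0.0118]  mean=0.3114  Neff=4.8036  idx=[3, 5, 6, 6, 7, 7, 7, 8, 8, 8, 9]
step 2: w=[0.0257, 0.0411, 0.0871, 0.0871, 0.1222, 0.1222, 0.1222, 0.1222, 0.1222, 0.1222, 0.0257]  mean=0.3034  Neff=9.2770  idx=[0, 2, 3, 4, 5, 5, 6, 7, 8, 8, 9]
step 3: w=[0.0006, 0.0127, 0.0127, 0.0617, 0.0617, 0.0617, 0.0617, 0.1818, 0.1818, 0.1818, 0.1818]  mean=0.5804  Neff=6.7651  idx=[3, 5, 6, 7, 7, 8, 8, 9, 9, 10, 10]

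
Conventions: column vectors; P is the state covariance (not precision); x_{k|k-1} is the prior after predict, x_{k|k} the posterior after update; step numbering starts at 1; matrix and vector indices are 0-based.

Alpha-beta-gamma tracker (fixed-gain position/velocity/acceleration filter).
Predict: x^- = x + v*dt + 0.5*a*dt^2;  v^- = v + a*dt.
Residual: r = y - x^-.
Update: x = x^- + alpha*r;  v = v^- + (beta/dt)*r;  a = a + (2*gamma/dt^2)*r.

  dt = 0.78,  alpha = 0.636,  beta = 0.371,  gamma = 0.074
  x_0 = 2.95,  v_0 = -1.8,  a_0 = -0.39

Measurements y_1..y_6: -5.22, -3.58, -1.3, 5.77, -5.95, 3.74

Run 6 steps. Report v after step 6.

step 1: x_pred=1.4274  r=-6.6474  x^+=-2.8004  v^+=-5.2660  a^+=-2.0070
step 2: x_pred=-7.5184  r=3.9384  x^+=-5.0136  v^+=-4.9582  a^+=-1.0490
step 3: x_pred=-9.2001  r=7.9001  x^+=-4.1756  v^+=-2.0188  a^+=0.8728
step 4: x_pred=-5.4848  r=11.2548  x^+=1.6732  v^+=4.0152  a^+=3.6106
step 5: x_pred=5.9035  r=-11.8535  x^+=-1.6353  v^+=1.1935  a^+=0.7272
step 6: x_pred=-0.4832  r=4.2232  x^+=2.2028  v^+=3.7694  a^+=1.7545

v_post = 3.7694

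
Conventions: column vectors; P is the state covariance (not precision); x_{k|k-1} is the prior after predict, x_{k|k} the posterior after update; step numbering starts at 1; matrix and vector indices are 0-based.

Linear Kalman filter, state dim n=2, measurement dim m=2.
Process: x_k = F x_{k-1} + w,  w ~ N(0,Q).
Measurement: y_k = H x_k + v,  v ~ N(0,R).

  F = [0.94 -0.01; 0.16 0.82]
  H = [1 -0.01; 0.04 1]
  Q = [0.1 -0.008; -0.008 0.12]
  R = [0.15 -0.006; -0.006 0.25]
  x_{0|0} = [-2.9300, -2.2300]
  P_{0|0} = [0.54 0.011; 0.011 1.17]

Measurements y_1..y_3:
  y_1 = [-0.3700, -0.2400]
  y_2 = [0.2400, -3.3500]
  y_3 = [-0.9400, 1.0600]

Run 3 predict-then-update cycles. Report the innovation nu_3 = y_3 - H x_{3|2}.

innov = [-0.7428, 2.7309]

step 1: x^-=[-2.7319, -2.2974]  P^-=[0.5771 0.0721; 0.0721 0.9234]  S=[0.7257 0.0799; 0.0799 1.1801]  K=[0.7912 0.0271; 0.0002 0.7849]  nu=[2.3389, 2.1667]  x^+=[-0.8227, -0.5963]  P^+=[0.1185 -0.0027; -0.0027 0.1963]
step 2: x^-=[-0.7674, -0.6206]  P^-=[0.2048 0.0061; 0.0061 0.2543]  S=[0.3547 0.0058; 0.0058 0.5052]  K=[0.5768 0.0217; 0.0019 0.5039]  nu=[1.0012, -2.6987]  x^+=[-0.2486, -1.9787]  P^+=[0.0864 -0.0015; -0.0015 0.1260]
step 3: x^-=[-0.2139, -1.6623]  P^-=[0.1764 0.0028; 0.0028 0.2066]  S=[0.3263 0.0018; 0.0018 0.4571]  K=[0.5403 0.0195; -0.0002 0.4522]  nu=[-0.7428, 2.7309]  x^+=[-0.5620, -0.4273]  P^+=[0.0809 -0.0016; -0.0016 0.1131]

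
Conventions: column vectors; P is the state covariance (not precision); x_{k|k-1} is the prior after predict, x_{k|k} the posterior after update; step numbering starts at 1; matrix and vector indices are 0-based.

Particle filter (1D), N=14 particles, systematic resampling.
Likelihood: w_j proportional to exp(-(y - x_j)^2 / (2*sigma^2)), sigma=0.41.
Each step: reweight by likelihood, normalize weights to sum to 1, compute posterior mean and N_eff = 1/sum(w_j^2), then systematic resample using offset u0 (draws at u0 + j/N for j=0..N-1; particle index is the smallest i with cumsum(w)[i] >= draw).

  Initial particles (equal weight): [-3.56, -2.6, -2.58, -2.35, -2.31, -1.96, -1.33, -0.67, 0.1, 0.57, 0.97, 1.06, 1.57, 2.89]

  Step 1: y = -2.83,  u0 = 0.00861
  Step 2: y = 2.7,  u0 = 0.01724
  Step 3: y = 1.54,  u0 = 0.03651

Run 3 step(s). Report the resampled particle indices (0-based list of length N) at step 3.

resampled_idx = [1, 2, 4, 5, 6, 7, 8, 8, 9, 10, 11, 12, 12, 13]

step 1: w=[0.0695, 0.2899, 0.2817, 0.1710, 0.1518, 0.0357, 0.0004, 0.0000, 0.0000, 0.0000, 0.0000, 0.0000, 0.0000, 0.0000]  mean=-2.5510  Neff=4.5092  idx=[0, 1, 1, 1, 1, 2, 2, 2, 2, 3, 3, 3, 4, 4]
step 2: w=[0.0000, 0.0000, 0.0000, 0.0000, 0.0000, 0.0001, 0.0001, 0.0001, 0.0001, 0.1039, 0.1039, 0.1039, 0.3439, 0.3439]  mean=-2.3226  Neff=3.7189  idx=[9, 9, 10, 11, 11, 12, 12, 12, 12, 13, 13, 13, 13, 13]
step 3: w=[0.0362, 0.0362, 0.0362, 0.0362, 0.0362, 0.0910, 0.0910, 0.0910, 0.0910, 0.0910, 0.0910, 0.0910, 0.0910, 0.0910]  mean=-2.3172  Neff=12.3356  idx=[1, 2, 4, 5, 6, 7, 8, 8, 9, 10, 11, 12, 12, 13]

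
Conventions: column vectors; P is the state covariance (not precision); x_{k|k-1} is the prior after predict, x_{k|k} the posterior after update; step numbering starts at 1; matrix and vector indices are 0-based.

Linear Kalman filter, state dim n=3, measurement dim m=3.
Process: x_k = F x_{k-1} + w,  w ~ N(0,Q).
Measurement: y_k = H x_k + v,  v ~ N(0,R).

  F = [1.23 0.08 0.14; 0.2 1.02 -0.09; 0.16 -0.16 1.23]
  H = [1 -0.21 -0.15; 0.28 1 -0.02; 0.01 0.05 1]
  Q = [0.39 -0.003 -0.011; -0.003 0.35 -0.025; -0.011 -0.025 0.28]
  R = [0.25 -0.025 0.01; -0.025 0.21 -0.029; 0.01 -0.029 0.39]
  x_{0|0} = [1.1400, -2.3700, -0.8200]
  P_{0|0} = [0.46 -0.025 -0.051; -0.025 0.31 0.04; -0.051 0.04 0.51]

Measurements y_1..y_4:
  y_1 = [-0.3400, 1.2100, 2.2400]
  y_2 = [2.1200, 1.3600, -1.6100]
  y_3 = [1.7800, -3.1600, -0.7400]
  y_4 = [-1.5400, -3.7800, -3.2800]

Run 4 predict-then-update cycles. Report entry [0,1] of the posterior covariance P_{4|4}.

step 1: x^-=[1.0978, -2.1156, -0.4470]  P^-=[1.0763 0.1069 0.0927; 0.1069 0.6793 -0.0817; 0.0927 -0.0817 1.0368]  S=[1.3017 0.2436 -0.0264; 0.2436 1.0362 -0.0658; -0.0264 -0.0658 1.4224]  K=[0.7598 0.2200 0.1008; -0.1532 0.7219 -0.0022; -0.0159 -0.0240 0.7253]  nu=[-1.9491, 3.0093, 2.7818]  x^+=[0.5594, 0.3493, 1.5294]  P^+=[0.1858 -0.0269 0.0400; -0.0269 0.1624 -0.0312; 0.0400 -0.0312 0.2846]
step 2: x^-=[0.9301, 0.3305, 1.9148]  P^-=[0.6855 0.0106 0.1365; 0.0106 0.5220 -0.1109; 0.1365 -0.1109 0.7488]  S=[0.9230 0.0773 0.0600; 0.0773 0.7949 -0.0883; 0.0600 -0.0883 1.1318]  K=[0.6949 0.1956 0.1056; -0.1449 0.6757 -0.0144; 0.0122 -0.0388 0.6542]  nu=[1.5465, 0.8073, -3.5506]  x^+=[1.7878, 0.7033, -0.4206]  P^+=[0.1707 -0.0263 0.0421; -0.0263 0.1526 -0.0340; 0.0421 -0.0340 0.2577]
step 3: x^-=[2.1964, 1.1127, -0.3438]  P^-=[0.6628 0.0067 0.1318; 0.0067 0.5117 -0.1099; 0.1318 -0.1099 0.7094]  S=[0.9020 0.0694 0.0607; 0.0694 0.7806 -0.0885; 0.0607 -0.0885 1.0924]  K=[0.6894 0.1935 0.1044; -0.1441 0.6719 -0.0147; 0.0137 -0.0402 0.6416]  nu=[-0.2343, -4.8946, -0.4738]  x^+=[1.0384, -2.1351, -0.4544]  P^+=[0.1693 -0.0262 0.0416; -0.0262 0.1518 -0.0340; 0.0416 -0.0340 0.2528]
step 4: x^-=[1.0429, -1.9292, -0.0512]  P^-=[0.6605 0.0065 0.1300; 0.0065 0.5108 -0.1093; 0.1300 -0.1093 0.7018]  S=[0.9002 0.0688 0.0599; 0.0688 0.7794 -0.0882; 0.0599 -0.0882 1.0848]  K=[0.6889 0.1933 0.1040; -0.1441 0.6716 -0.0145; 0.0136 -0.0403 0.6391]  nu=[-2.9957, -2.1438, -3.1428]  x^+=[-1.7618, -2.8917, -2.0138]  P^+=[0.1691 -0.0262 0.0414; -0.0262 0.1517 -0.0339; 0.0414 -0.0339 0.2518]

P_post[0,1] = -0.0262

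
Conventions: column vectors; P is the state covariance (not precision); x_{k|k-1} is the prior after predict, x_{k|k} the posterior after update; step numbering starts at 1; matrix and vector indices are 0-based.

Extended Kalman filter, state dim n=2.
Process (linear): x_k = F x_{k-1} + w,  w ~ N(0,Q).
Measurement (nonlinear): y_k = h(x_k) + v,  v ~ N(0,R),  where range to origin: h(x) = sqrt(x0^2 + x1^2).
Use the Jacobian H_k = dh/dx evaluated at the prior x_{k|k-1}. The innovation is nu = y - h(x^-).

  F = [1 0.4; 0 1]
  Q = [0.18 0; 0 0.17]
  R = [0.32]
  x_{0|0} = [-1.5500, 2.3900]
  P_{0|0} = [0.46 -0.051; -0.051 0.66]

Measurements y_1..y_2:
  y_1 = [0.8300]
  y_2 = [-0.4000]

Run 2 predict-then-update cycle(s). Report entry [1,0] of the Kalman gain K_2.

step 1: x^-=[-0.5940, 2.3900]  P^-=[0.7048 0.2130; 0.2130 0.8300]  H_jac=[-0.2412 0.9705]  S=[1.0430]  K=[0.0352; 0.7230]  nu=[-1.6327]  x^+=[-0.6515, 1.2095]  P^+=[0.7035 0.1865; 0.1865 0.2847]
step 2: x^-=[-0.1677, 1.2095]  P^-=[1.0782 0.3004; 0.3004 0.4547]  H_jac=[-0.1373 0.9905]  S=[0.7048]  K=[0.2120; 0.5806]  nu=[-1.6211]  x^+=[-0.5114, 0.2683]  P^+=[1.0465 0.2136; 0.2136 0.2172]

K[1,0] = 0.5806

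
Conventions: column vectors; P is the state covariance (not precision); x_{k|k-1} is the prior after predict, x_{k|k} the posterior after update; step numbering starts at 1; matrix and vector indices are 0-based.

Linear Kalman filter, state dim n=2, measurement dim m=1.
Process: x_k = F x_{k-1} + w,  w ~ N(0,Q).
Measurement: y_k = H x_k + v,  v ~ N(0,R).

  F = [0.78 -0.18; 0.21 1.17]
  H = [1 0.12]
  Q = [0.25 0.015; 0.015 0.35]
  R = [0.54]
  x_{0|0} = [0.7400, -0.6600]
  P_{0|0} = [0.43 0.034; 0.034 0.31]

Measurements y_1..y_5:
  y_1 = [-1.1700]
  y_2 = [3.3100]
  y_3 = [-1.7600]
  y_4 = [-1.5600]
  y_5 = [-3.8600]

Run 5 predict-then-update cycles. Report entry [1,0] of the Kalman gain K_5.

step 1: x^-=[0.6960, -0.6168]  P^-=[0.5121 0.0499; 0.0499 0.8100]  S=[1.0757]  K=[0.4816; 0.1367]  nu=[-1.7920]  x^+=[-0.1670, -0.8618]  P^+=[0.2626 -0.0210; -0.0210 0.7899]
step 2: x^-=[0.0248, -1.0434]  P^-=[0.4412 -0.1267; -0.1267 1.4326]  S=[0.9715]  K=[0.4385; 0.0466]  nu=[3.4104]  x^+=[1.5204, -0.8846]  P^+=[0.2544 -0.1465; -0.1465 1.4305]
step 3: x^-=[1.3452, -0.7157]  P^-=[0.4923 -0.3728; -0.3728 2.2474]  S=[0.9752]  K=[0.4589; -0.1057]  nu=[-3.0193]  x^+=[-0.0405, -0.3966]  P^+=[0.2869 -0.3255; -0.3255 2.2365]
step 4: x^-=[0.0398, -0.4725]  P^-=[0.5884 -0.6937; -0.6937 3.2643]  S=[1.0089]  K=[0.5007; -0.2994]  nu=[-1.5431]  x^+=[-0.7328, -0.0106]  P^+=[0.3355 -0.5425; -0.5425 3.1739]
step 5: x^-=[-0.5697, -0.1662]  P^-=[0.7093 -1.0731; -1.0731 4.4430]  S=[1.0557]  K=[0.5499; -0.5114]  nu=[-3.2704]  x^+=[-2.3680, 1.5063]  P^+=[0.3901 -0.7762; -0.7762 4.1668]

K[1,0] = -0.5114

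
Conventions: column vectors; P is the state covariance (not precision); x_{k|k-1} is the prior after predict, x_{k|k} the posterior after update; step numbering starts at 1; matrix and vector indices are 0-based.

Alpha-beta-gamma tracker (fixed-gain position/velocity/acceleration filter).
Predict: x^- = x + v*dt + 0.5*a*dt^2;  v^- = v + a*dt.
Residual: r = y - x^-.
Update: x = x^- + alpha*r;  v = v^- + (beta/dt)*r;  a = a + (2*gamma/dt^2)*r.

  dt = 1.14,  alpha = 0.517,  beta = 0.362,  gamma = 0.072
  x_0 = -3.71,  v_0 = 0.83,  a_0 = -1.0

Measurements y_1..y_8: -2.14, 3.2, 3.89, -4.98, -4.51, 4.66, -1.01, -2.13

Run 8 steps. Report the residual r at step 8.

step 1: x_pred=-3.4136  r=1.2736  x^+=-2.7551  v^+=0.0944  a^+=-0.8589
step 2: x_pred=-3.2056  r=6.4056  x^+=0.1061  v^+=1.1494  a^+=-0.1491
step 3: x_pred=1.3195  r=2.5705  x^+=2.6484  v^+=1.7956  a^+=0.1357
step 4: x_pred=4.7836  r=-9.7636  x^+=-0.2642  v^+=-1.1501  a^+=-0.9461
step 5: x_pred=-2.1900  r=-2.3200  x^+=-3.3895  v^+=-2.9653  a^+=-1.2032
step 6: x_pred=-7.5518  r=12.2118  x^+=-1.2383  v^+=-0.4592  a^+=0.1499
step 7: x_pred=-1.6644  r=0.6544  x^+=-1.3261  v^+=-0.0805  a^+=0.2224
step 8: x_pred=-1.2733  r=-0.8567  x^+=-1.7162  v^+=-0.0990  a^+=0.1275

resid = -0.8567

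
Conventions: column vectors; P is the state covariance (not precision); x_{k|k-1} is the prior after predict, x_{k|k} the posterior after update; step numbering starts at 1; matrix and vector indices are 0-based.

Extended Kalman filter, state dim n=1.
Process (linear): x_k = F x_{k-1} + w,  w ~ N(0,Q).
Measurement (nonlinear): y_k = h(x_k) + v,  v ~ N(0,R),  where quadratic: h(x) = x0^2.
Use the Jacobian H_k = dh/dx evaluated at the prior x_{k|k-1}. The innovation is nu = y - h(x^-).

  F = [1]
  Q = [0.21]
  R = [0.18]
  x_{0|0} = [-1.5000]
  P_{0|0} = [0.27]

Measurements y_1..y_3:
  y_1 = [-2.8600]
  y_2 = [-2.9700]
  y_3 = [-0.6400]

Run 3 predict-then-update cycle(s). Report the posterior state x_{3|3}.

x_post = [-0.1194]

step 1: x^-=[-1.5000]  P^-=[0.4800]  H_jac=[-3.0000]  S=[4.5000]  K=[-0.3200]  nu=[-5.1100]  x^+=[0.1352]  P^+=[0.0192]
step 2: x^-=[0.1352]  P^-=[0.2292]  H_jac=[0.2704]  S=[0.1968]  K=[0.3150]  nu=[-2.9883]  x^+=[-0.8061]  P^+=[0.2097]
step 3: x^-=[-0.8061]  P^-=[0.4197]  H_jac=[-1.6121]  S=[1.2707]  K=[-0.5324]  nu=[-1.2897]  x^+=[-0.1194]  P^+=[0.0594]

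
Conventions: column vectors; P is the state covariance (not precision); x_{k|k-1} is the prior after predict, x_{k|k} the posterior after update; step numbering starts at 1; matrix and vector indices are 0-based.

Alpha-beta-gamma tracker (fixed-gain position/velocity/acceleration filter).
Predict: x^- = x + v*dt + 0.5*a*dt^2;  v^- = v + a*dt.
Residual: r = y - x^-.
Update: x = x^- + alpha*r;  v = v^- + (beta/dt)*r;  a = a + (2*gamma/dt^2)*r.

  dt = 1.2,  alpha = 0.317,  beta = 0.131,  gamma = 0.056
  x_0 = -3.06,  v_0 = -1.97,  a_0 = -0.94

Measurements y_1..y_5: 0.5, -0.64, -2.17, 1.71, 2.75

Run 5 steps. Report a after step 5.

step 1: x_pred=-6.1008  r=6.6008  x^+=-4.0083  v^+=-2.3774  a^+=-0.4266
step 2: x_pred=-7.1684  r=6.5284  x^+=-5.0989  v^+=-2.1767  a^+=0.0812
step 3: x_pred=-7.6524  r=5.4824  x^+=-5.9145  v^+=-1.4808  a^+=0.5076
step 4: x_pred=-7.3260  r=9.0360  x^+=-4.4616  v^+=0.1148  a^+=1.2104
step 5: x_pred=-3.4524  r=6.2024  x^+=-1.4862  v^+=2.2443  a^+=1.6928

a_post = 1.6928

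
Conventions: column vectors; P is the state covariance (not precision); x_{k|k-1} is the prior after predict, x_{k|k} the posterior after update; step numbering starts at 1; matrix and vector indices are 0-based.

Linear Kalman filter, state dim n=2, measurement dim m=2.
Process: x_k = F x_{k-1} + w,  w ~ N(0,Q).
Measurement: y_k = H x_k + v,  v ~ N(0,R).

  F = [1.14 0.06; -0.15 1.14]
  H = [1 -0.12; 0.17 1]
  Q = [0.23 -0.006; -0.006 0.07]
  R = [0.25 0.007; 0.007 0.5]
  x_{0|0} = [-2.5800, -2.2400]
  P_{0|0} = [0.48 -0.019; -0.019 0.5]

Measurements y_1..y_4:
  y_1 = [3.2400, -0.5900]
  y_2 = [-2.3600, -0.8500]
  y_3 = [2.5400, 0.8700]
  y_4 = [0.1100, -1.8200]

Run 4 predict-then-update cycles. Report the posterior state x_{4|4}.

step 1: x^-=[-3.0756, -2.1666]  P^-=[0.8530 -0.0784; -0.0784 0.7371]  S=[1.1324 -0.0132; -0.0132 1.2351]  K=[0.7623 0.0621; -0.1405 0.5845]  nu=[6.0556, 2.0995]  x^+=[1.6709, -1.7903]  P^+=[0.1915 0.0038; 0.0038 0.2906]
step 2: x^-=[1.7974, -2.2916]  P^-=[0.4804 -0.0139; -0.0139 0.4507]  S=[0.7402 0.0210; 0.0210 0.9598]  K=[0.6496 0.0564; -0.1051 0.4694]  nu=[-4.4324, 1.1360]  x^+=[-1.0180, -1.2923]  P^+=[0.1634 0.0050; 0.0050 0.2331]
step 3: x^-=[-1.2381, -1.3206]  P^-=[0.4439 -0.0116; -0.0116 0.3749]  S=[0.7021 0.0261; 0.0261 0.8838]  K=[0.6322 0.0536; -0.0964 0.4248]  nu=[3.6196, 2.4010]  x^+=[1.1790, -0.6494]  P^+=[0.1589 0.0042; 0.0042 0.2110]
step 4: x^-=[1.3052, -0.9172]  P^-=[0.4379 -0.0133; -0.0133 0.3464]  S=[0.6961 0.0268; 0.0268 0.8545]  K=[0.6294 0.0518; -0.0945 0.4057]  nu=[-1.3052, -1.1247]  x^+=[0.4254, -1.2501]  P^+=[0.1581 0.0034; 0.0034 0.2016]

x_post = [0.4254, -1.2501]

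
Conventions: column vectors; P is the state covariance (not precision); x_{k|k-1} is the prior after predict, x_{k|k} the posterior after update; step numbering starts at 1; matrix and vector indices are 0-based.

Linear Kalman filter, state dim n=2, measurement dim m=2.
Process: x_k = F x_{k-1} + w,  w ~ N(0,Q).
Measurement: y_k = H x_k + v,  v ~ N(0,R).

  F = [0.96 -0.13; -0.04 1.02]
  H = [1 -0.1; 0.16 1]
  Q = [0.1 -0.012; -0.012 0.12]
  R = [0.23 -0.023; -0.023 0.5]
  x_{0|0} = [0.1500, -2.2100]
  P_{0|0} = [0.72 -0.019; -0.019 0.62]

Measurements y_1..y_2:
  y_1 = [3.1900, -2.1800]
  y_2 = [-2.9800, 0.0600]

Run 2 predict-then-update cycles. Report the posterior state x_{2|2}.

x_post = [-0.4863, -0.8456]

step 1: x^-=[0.4313, -2.2602]  P^-=[0.7788 -0.1406; -0.1406 0.7678]  S=[1.0446 -0.1135; -0.1135 1.2427]  K=[0.7652 0.0570; -0.1443 0.5865]  nu=[2.5327, 0.0112]  x^+=[2.3700, -2.6192]  P^+=[0.1730 -0.0168; -0.0168 0.2993]
step 2: x^-=[2.6157, -2.7664]  P^-=[0.2687 -0.0748; -0.0748 0.4330]  S=[0.5180 -0.0969; -0.0969 0.9159]  K=[0.5373 0.0221; -0.1449 0.4443]  nu=[-5.8723, 2.4079]  x^+=[-0.4863, -0.8456]  P^+=[0.1210 -0.0207; -0.0207 0.2288]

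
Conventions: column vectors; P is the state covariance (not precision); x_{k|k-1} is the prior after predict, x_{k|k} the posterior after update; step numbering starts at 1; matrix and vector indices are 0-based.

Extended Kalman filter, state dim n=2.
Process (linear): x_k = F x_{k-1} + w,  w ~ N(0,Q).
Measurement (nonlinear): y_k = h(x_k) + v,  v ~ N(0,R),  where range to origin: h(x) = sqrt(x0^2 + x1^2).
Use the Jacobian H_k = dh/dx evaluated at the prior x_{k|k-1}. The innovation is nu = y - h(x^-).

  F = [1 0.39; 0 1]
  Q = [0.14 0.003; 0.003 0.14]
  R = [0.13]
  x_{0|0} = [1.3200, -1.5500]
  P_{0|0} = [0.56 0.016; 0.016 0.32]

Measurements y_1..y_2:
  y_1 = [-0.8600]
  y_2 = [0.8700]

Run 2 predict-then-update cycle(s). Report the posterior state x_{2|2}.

x_post = [-0.7027, 0.2970]

step 1: x^-=[0.7155, -1.5500]  P^-=[0.7612 0.1438; 0.1438 0.4600]  H_jac=[0.4191 -0.9079]  S=[0.5335]  K=[0.3533; -0.6699]  nu=[-2.5672]  x^+=[-0.1914, 0.1698]  P^+=[0.6946 0.2700; 0.2700 0.2206]
step 2: x^-=[-0.1251, 0.1698]  P^-=[1.0788 0.3591; 0.3591 0.3606]  H_jac=[-0.5932 0.8050]  S=[0.4003]  K=[-0.8764; 0.1930]  nu=[0.6590]  x^+=[-0.7027, 0.2970]  P^+=[0.7713 0.4268; 0.4268 0.3457]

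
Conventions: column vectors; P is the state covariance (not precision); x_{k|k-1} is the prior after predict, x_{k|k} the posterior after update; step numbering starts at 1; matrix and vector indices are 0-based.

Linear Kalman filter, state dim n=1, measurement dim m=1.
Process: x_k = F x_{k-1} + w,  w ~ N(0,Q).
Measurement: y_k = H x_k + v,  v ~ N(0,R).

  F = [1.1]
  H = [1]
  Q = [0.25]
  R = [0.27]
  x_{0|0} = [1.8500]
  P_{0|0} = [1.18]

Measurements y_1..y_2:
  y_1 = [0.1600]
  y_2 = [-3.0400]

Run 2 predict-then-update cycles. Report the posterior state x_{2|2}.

step 1: x^-=[2.0350]  P^-=[1.6778]  S=[1.9478]  K=[0.8614]  nu=[-1.8750]  x^+=[0.4199]  P^+=[0.2326]
step 2: x^-=[0.4619]  P^-=[0.5314]  S=[0.8014]  K=[0.6631]  nu=[-3.5019]  x^+=[-1.8602]  P^+=[0.1790]

x_post = [-1.8602]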